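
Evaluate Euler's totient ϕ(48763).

39600

Factor 48763: 48763 = 11^2 · 13 · 31.
φ(11^2) = 11^2 − 11^1 = 121 − 11 = 110.
φ(13) = 13 − 1 = 12.
φ(31) = 31 − 1 = 30.
Multiply: 110 · 12 · 30 = 39600.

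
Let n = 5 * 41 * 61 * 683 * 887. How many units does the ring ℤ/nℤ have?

φ(5) = 5 − 1 = 4.
φ(41) = 41 − 1 = 40.
φ(61) = 61 − 1 = 60.
φ(683) = 683 − 1 = 682.
φ(887) = 887 − 1 = 886.
Multiply: 4 · 40 · 60 · 682 · 886 = 5800819200.

5800819200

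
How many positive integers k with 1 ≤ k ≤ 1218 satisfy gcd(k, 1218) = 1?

336

Prime factorization: 1218 = 2 · 3 · 7 · 29.
φ(1218) = 1218 · (1 − 1/2) · (1 − 1/3) · (1 − 1/7) · (1 − 1/29)
       = 1218 · 336/1218 = 336.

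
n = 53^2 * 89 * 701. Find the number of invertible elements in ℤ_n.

φ(53^2) = 53^1·(53−1) = 53·52 = 2756.
φ(89) = 89 − 1 = 88.
φ(701) = 701 − 1 = 700.
φ(175250701) = 2756 × 88 × 700 = 169769600.

169769600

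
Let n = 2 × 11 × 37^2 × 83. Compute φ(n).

1092240

φ(2499794) = 2499794 · (1 − 1/2) · (1 − 1/11) · (1 − 1/37) · (1 − 1/83)
       = 2499794 · 29520/67562 = 1092240.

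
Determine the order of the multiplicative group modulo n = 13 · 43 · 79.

φ(44161) = 44161 · (1 − 1/13) · (1 − 1/43) · (1 − 1/79)
       = 44161 · 39312/44161 = 39312.

39312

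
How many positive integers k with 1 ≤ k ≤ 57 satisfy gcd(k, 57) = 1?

36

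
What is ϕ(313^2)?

φ(313^2) = 313^1·(313−1) = 313·312 = 97656.

97656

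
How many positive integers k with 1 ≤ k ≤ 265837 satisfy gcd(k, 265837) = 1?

Prime factorization: 265837 = 11^2 × 13^3.
φ(265837) = 265837 · (1 − 1/11) · (1 − 1/13)
       = 265837 · 120/143 = 223080.

223080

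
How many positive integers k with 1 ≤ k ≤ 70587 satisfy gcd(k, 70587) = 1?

39600

Factor 70587: 70587 = 3^2 * 11 * 23 * 31.
φ(70587) = 70587 · (1 − 1/3) · (1 − 1/11) · (1 − 1/23) · (1 − 1/31)
       = 70587 · 13200/23529 = 39600.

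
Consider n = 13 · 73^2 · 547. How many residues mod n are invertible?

φ(13) = 13 − 1 = 12.
φ(73^2) = 73^2 − 73^1 = 5329 − 73 = 5256.
φ(547) = 547 − 1 = 546.
Since φ is multiplicative, φ(37894519) = 12 · 5256 · 546 = 34437312.

34437312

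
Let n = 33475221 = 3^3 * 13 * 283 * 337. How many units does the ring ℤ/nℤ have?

20466432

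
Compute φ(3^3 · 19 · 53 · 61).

φ(3^3) = 3^2·(3−1) = 9·2 = 18.
φ(19) = 19 − 1 = 18.
φ(53) = 53 − 1 = 52.
φ(61) = 61 − 1 = 60.
φ(1658529) = 18 × 18 × 52 × 60 = 1010880.

1010880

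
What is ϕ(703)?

648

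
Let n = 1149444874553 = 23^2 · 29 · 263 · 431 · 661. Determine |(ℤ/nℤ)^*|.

1053470140800

φ(1149444874553) = 1149444874553 · (1 − 1/23) · (1 − 1/29) · (1 − 1/263) · (1 − 1/431) · (1 − 1/661)
       = 1149444874553 · 45803049600/49975864111 = 1053470140800.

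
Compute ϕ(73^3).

383688

φ(73^3) = 73^2·(73−1) = 5329·72 = 383688.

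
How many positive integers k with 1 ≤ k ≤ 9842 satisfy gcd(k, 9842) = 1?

Factor 9842: 9842 = 2 · 7 · 19 · 37.
φ(2) = 2 − 1 = 1.
φ(7) = 7 − 1 = 6.
φ(19) = 19 − 1 = 18.
φ(37) = 37 − 1 = 36.
Since φ is multiplicative, φ(9842) = 1 · 6 · 18 · 36 = 3888.

3888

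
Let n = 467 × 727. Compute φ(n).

338316

φ(339509) = 339509 · (1 − 1/467) · (1 − 1/727)
       = 339509 · 338316/339509 = 338316.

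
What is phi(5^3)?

100

φ(125) = 125 · (1 − 1/5)
       = 125 · 4/5 = 100.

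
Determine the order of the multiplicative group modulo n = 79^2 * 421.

φ(79^2) = 79^1·(79−1) = 79·78 = 6162.
φ(421) = 421 − 1 = 420.
φ(2627461) = 6162 × 420 = 2588040.

2588040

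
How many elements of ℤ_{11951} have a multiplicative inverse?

10368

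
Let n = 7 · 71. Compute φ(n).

φ(7) = 7 − 1 = 6.
φ(71) = 71 − 1 = 70.
Since φ is multiplicative, φ(497) = 6 · 70 = 420.

420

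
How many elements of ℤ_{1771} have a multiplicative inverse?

1320

Prime factorization: 1771 = 7 · 11 · 23.
φ(1771) = 1771 · (1 − 1/7) · (1 − 1/11) · (1 − 1/23)
       = 1771 · 1320/1771 = 1320.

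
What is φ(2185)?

1584

Prime factorization: 2185 = 5 × 19 × 23.
φ(5) = 5 − 1 = 4.
φ(19) = 19 − 1 = 18.
φ(23) = 23 − 1 = 22.
Since φ is multiplicative, φ(2185) = 4 · 18 · 22 = 1584.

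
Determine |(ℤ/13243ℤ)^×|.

13243 = 17 * 19 * 41.
φ(17) = 17 − 1 = 16.
φ(19) = 19 − 1 = 18.
φ(41) = 41 − 1 = 40.
φ(13243) = 16 × 18 × 40 = 11520.

11520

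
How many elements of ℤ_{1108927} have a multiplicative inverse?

First factor: 1108927 = 17 × 37 × 41 × 43.
φ(17) = 17 − 1 = 16.
φ(37) = 37 − 1 = 36.
φ(41) = 41 − 1 = 40.
φ(43) = 43 − 1 = 42.
φ(1108927) = 16 × 36 × 40 × 42 = 967680.

967680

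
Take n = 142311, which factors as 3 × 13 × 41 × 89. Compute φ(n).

84480

φ(3) = 3 − 1 = 2.
φ(13) = 13 − 1 = 12.
φ(41) = 41 − 1 = 40.
φ(89) = 89 − 1 = 88.
Since φ is multiplicative, φ(142311) = 2 · 12 · 40 · 88 = 84480.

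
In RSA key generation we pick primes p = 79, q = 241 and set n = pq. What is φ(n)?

18720

For distinct primes, φ(pq) = (p−1)(q−1) = 78 × 240 = 18720.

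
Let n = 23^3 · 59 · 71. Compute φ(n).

φ(23^3) = 23^2·(23−1) = 529·22 = 11638.
φ(59) = 59 − 1 = 58.
φ(71) = 71 − 1 = 70.
φ(50967563) = 11638 × 58 × 70 = 47250280.

47250280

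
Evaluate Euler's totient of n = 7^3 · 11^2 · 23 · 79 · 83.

4550626080

φ(6259108933) = 6259108933 · (1 − 1/7) · (1 − 1/11) · (1 − 1/23) · (1 − 1/79) · (1 − 1/83)
       = 6259108933 · 8442720/11612447 = 4550626080.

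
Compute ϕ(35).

24

First factor: 35 = 5 × 7.
φ(35) = 35 · (1 − 1/5) · (1 − 1/7)
       = 35 · 24/35 = 24.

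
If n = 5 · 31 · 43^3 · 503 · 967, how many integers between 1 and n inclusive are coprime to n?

4519061910720

φ(5994204067585) = 5994204067585 · (1 − 1/5) · (1 − 1/31) · (1 − 1/43) · (1 − 1/503) · (1 − 1/967)
       = 5994204067585 · 2444057280/3241862665 = 4519061910720.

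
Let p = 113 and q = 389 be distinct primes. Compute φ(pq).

43456

φ(113) = 113 − 1 = 112.
φ(389) = 389 − 1 = 388.
Since φ is multiplicative, φ(43957) = 112 · 388 = 43456.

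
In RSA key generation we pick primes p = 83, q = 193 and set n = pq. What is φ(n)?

15744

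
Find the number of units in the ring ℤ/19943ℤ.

15120

First factor: 19943 = 7**2 · 11 · 37.
φ(7^2) = 7^2 − 7^1 = 49 − 7 = 42.
φ(11) = 11 − 1 = 10.
φ(37) = 37 − 1 = 36.
Multiply: 42 · 10 · 36 = 15120.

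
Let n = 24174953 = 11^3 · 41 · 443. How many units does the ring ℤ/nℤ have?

21392800

φ(24174953) = 24174953 · (1 − 1/11) · (1 − 1/41) · (1 − 1/443)
       = 24174953 · 176800/199793 = 21392800.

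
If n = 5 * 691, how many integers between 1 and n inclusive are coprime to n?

2760

φ(5) = 5 − 1 = 4.
φ(691) = 691 − 1 = 690.
φ(3455) = 4 × 690 = 2760.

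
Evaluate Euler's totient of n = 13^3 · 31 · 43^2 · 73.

7911146880

φ(13^3) = 13^3 − 13^2 = 2197 − 169 = 2028.
φ(31) = 31 − 1 = 30.
φ(43^2) = 43^1·(43−1) = 43·42 = 1806.
φ(73) = 73 − 1 = 72.
φ(9192878539) = 2028 × 30 × 1806 × 72 = 7911146880.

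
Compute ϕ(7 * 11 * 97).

5760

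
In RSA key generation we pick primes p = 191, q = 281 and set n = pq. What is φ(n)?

53200

For distinct primes, φ(pq) = (p−1)(q−1) = 190 × 280 = 53200.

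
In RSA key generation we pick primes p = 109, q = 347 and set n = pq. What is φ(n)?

37368

For distinct primes, φ(pq) = (p−1)(q−1) = 108 × 346 = 37368.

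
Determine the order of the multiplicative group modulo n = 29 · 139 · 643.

2480688

φ(29) = 29 − 1 = 28.
φ(139) = 139 − 1 = 138.
φ(643) = 643 − 1 = 642.
Since φ is multiplicative, φ(2591933) = 28 · 138 · 642 = 2480688.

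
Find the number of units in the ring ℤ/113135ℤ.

First factor: 113135 = 5 · 11^3 · 17.
φ(113135) = 113135 · (1 − 1/5) · (1 − 1/11) · (1 − 1/17)
       = 113135 · 640/935 = 77440.

77440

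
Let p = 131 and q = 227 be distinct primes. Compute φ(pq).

For distinct primes, φ(pq) = (p−1)(q−1) = 130 × 226 = 29380.

29380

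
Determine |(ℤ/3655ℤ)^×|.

2688

First factor: 3655 = 5 · 17 · 43.
φ(3655) = 3655 · (1 − 1/5) · (1 − 1/17) · (1 − 1/43)
       = 3655 · 2688/3655 = 2688.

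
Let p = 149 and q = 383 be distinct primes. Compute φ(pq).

56536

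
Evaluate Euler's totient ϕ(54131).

54131 = 7 × 11 × 19 × 37.
φ(7) = 7 − 1 = 6.
φ(11) = 11 − 1 = 10.
φ(19) = 19 − 1 = 18.
φ(37) = 37 − 1 = 36.
φ(54131) = 6 × 10 × 18 × 36 = 38880.

38880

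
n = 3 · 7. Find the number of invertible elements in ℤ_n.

12

φ(21) = 21 · (1 − 1/3) · (1 − 1/7)
       = 21 · 12/21 = 12.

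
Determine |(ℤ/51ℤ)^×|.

32

Factor 51: 51 = 3 × 17.
φ(3) = 3 − 1 = 2.
φ(17) = 17 − 1 = 16.
φ(51) = 2 × 16 = 32.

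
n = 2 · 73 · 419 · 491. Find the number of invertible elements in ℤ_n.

14747040

φ(30036434) = 30036434 · (1 − 1/2) · (1 − 1/73) · (1 − 1/419) · (1 − 1/491)
       = 30036434 · 14747040/30036434 = 14747040.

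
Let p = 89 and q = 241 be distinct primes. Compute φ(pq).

φ(89) = 89 − 1 = 88.
φ(241) = 241 − 1 = 240.
Multiply: 88 · 240 = 21120.

21120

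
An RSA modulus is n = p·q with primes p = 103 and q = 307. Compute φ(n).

For distinct primes, φ(pq) = (p−1)(q−1) = 102 × 306 = 31212.

31212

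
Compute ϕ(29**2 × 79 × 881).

55735680

φ(29^2) = 29^2 − 29^1 = 841 − 29 = 812.
φ(79) = 79 − 1 = 78.
φ(881) = 881 − 1 = 880.
Multiply: 812 · 78 · 880 = 55735680.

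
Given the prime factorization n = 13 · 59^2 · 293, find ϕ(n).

φ(13259129) = 13259129 · (1 − 1/13) · (1 − 1/59) · (1 − 1/293)
       = 13259129 · 203232/224731 = 11990688.

11990688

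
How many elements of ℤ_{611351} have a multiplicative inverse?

Prime factorization: 611351 = 13 * 31 * 37 * 41.
φ(13) = 13 − 1 = 12.
φ(31) = 31 − 1 = 30.
φ(37) = 37 − 1 = 36.
φ(41) = 41 − 1 = 40.
φ(611351) = 12 × 30 × 36 × 40 = 518400.

518400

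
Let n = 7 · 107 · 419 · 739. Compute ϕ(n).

φ(231921109) = 231921109 · (1 − 1/7) · (1 − 1/107) · (1 − 1/419) · (1 − 1/739)
       = 231921109 · 196195824/231921109 = 196195824.

196195824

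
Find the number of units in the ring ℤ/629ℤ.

576

First factor: 629 = 17 · 37.
φ(629) = 629 · (1 − 1/17) · (1 − 1/37)
       = 629 · 576/629 = 576.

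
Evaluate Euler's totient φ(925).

Factor 925: 925 = 5^2 · 37.
φ(5^2) = 5^2 − 5^1 = 25 − 5 = 20.
φ(37) = 37 − 1 = 36.
φ(925) = 20 × 36 = 720.

720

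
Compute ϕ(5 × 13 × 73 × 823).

φ(3905135) = 3905135 · (1 − 1/5) · (1 − 1/13) · (1 − 1/73) · (1 − 1/823)
       = 3905135 · 2840832/3905135 = 2840832.

2840832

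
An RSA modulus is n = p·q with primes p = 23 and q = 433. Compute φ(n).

9504

φ(23) = 23 − 1 = 22.
φ(433) = 433 − 1 = 432.
Multiply: 22 · 432 = 9504.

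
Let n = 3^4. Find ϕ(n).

φ(81) = 81 · (1 − 1/3)
       = 81 · 2/3 = 54.

54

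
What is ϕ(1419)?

840

First factor: 1419 = 3 · 11 · 43.
φ(3) = 3 − 1 = 2.
φ(11) = 11 − 1 = 10.
φ(43) = 43 − 1 = 42.
φ(1419) = 2 × 10 × 42 = 840.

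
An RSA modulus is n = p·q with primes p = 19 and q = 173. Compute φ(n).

For distinct primes, φ(pq) = (p−1)(q−1) = 18 × 172 = 3096.

3096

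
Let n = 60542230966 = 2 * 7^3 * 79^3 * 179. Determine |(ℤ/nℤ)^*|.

φ(60542230966) = 60542230966 · (1 − 1/2) · (1 − 1/7) · (1 − 1/79) · (1 − 1/179)
       = 60542230966 · 83304/197974 = 25475112936.

25475112936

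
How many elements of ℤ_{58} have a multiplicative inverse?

28

58 = 2 · 29.
φ(58) = 58 · (1 − 1/2) · (1 − 1/29)
       = 58 · 28/58 = 28.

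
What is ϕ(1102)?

504

Factor 1102: 1102 = 2 · 19 · 29.
φ(2) = 2 − 1 = 1.
φ(19) = 19 − 1 = 18.
φ(29) = 29 − 1 = 28.
Since φ is multiplicative, φ(1102) = 1 · 18 · 28 = 504.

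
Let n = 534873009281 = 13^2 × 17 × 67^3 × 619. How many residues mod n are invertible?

φ(13^2) = 13^1·(13−1) = 13·12 = 156.
φ(17) = 17 − 1 = 16.
φ(67^3) = 67^2·(67−1) = 4489·66 = 296274.
φ(619) = 619 − 1 = 618.
φ(534873009281) = 156 × 16 × 296274 × 618 = 457010940672.

457010940672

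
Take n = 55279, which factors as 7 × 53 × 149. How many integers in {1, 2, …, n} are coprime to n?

φ(7) = 7 − 1 = 6.
φ(53) = 53 − 1 = 52.
φ(149) = 149 − 1 = 148.
Since φ is multiplicative, φ(55279) = 6 · 52 · 148 = 46176.

46176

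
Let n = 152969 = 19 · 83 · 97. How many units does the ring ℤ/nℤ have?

141696

φ(152969) = 152969 · (1 − 1/19) · (1 − 1/83) · (1 − 1/97)
       = 152969 · 141696/152969 = 141696.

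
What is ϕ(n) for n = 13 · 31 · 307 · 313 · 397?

13610488320

φ(15373695181) = 15373695181 · (1 − 1/13) · (1 − 1/31) · (1 − 1/307) · (1 − 1/313) · (1 − 1/397)
       = 15373695181 · 13610488320/15373695181 = 13610488320.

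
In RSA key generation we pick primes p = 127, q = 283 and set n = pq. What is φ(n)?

φ(pq) = (p−1)(q−1) = 126 · 282 = 35532.

35532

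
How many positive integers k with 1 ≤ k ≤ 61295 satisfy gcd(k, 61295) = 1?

42240

Prime factorization: 61295 = 5 * 13 * 23 * 41.
φ(5) = 5 − 1 = 4.
φ(13) = 13 − 1 = 12.
φ(23) = 23 − 1 = 22.
φ(41) = 41 − 1 = 40.
Since φ is multiplicative, φ(61295) = 4 · 12 · 22 · 40 = 42240.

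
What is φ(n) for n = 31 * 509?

15240

φ(31) = 31 − 1 = 30.
φ(509) = 509 − 1 = 508.
Multiply: 30 · 508 = 15240.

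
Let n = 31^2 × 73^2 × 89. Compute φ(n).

φ(31^2) = 31^1·(31−1) = 31·30 = 930.
φ(73^2) = 73^1·(73−1) = 73·72 = 5256.
φ(89) = 89 − 1 = 88.
φ(455784041) = 930 × 5256 × 88 = 430151040.

430151040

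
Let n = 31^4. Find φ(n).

φ(923521) = 923521 · (1 − 1/31)
       = 923521 · 30/31 = 893730.

893730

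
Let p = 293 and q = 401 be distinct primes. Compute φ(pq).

116800

φ(293) = 293 − 1 = 292.
φ(401) = 401 − 1 = 400.
Since φ is multiplicative, φ(117493) = 292 · 400 = 116800.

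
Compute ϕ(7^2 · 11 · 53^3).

61348560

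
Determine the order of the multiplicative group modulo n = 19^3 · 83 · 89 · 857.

40137470208

φ(43421990081) = 43421990081 · (1 − 1/19) · (1 − 1/83) · (1 − 1/89) · (1 − 1/857)
       = 43421990081 · 111184128/120282521 = 40137470208.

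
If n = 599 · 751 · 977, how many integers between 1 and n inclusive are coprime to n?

437736000

φ(599) = 599 − 1 = 598.
φ(751) = 751 − 1 = 750.
φ(977) = 977 − 1 = 976.
Multiply: 598 · 750 · 976 = 437736000.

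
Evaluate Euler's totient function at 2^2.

2

φ(2^2) = 2^1·(2−1) = 2·1 = 2.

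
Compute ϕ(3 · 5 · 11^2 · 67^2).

3891360

φ(3) = 3 − 1 = 2.
φ(5) = 5 − 1 = 4.
φ(11^2) = 11^1·(11−1) = 11·10 = 110.
φ(67^2) = 67^1·(67−1) = 67·66 = 4422.
Since φ is multiplicative, φ(8147535) = 2 · 4 · 110 · 4422 = 3891360.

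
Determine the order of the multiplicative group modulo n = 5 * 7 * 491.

φ(5) = 5 − 1 = 4.
φ(7) = 7 − 1 = 6.
φ(491) = 491 − 1 = 490.
Since φ is multiplicative, φ(17185) = 4 · 6 · 490 = 11760.

11760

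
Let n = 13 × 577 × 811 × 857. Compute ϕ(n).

φ(5213397527) = 5213397527 · (1 − 1/13) · (1 − 1/577) · (1 − 1/811) · (1 − 1/857)
       = 5213397527 · 4792504320/5213397527 = 4792504320.

4792504320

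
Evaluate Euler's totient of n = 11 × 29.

φ(11) = 11 − 1 = 10.
φ(29) = 29 − 1 = 28.
Since φ is multiplicative, φ(319) = 10 · 28 = 280.

280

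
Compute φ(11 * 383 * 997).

φ(11) = 11 − 1 = 10.
φ(383) = 383 − 1 = 382.
φ(997) = 997 − 1 = 996.
Multiply: 10 · 382 · 996 = 3804720.

3804720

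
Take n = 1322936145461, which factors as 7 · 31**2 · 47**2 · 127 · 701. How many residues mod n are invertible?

φ(1322936145461) = 1322936145461 · (1 − 1/7) · (1 − 1/31) · (1 − 1/47) · (1 − 1/127) · (1 − 1/701)
       = 1322936145461 · 730296000/907986373 = 1064041272000.

1064041272000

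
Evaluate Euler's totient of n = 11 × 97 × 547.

524160

φ(583649) = 583649 · (1 − 1/11) · (1 − 1/97) · (1 − 1/547)
       = 583649 · 524160/583649 = 524160.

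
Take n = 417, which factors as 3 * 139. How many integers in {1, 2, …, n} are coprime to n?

276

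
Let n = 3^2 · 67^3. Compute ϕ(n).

φ(2706867) = 2706867 · (1 − 1/3) · (1 − 1/67)
       = 2706867 · 132/201 = 1777644.

1777644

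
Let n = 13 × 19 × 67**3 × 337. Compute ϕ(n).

21502381824

φ(13) = 13 − 1 = 12.
φ(19) = 19 − 1 = 18.
φ(67^3) = 67^2·(67−1) = 4489·66 = 296274.
φ(337) = 337 − 1 = 336.
φ(25035211357) = 12 × 18 × 296274 × 336 = 21502381824.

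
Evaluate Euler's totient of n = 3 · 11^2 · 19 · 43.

166320

φ(296571) = 296571 · (1 − 1/3) · (1 − 1/11) · (1 − 1/19) · (1 − 1/43)
       = 296571 · 15120/26961 = 166320.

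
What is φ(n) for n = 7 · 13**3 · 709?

8614944

φ(7) = 7 − 1 = 6.
φ(13^3) = 13^2·(13−1) = 169·12 = 2028.
φ(709) = 709 − 1 = 708.
φ(10903711) = 6 × 2028 × 708 = 8614944.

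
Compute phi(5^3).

100

φ(125) = 125 · (1 − 1/5)
       = 125 · 4/5 = 100.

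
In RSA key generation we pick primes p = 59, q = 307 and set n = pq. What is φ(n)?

φ(pq) = (p−1)(q−1) = 58 · 306 = 17748.

17748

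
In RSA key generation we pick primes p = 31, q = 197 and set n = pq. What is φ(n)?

5880

For distinct primes, φ(pq) = (p−1)(q−1) = 30 × 196 = 5880.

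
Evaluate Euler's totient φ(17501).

17501 = 11 * 37 * 43.
φ(17501) = 17501 · (1 − 1/11) · (1 − 1/37) · (1 − 1/43)
       = 17501 · 15120/17501 = 15120.

15120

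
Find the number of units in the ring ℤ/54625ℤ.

54625 = 5^3 · 19 · 23.
φ(5^3) = 5^2·(5−1) = 25·4 = 100.
φ(19) = 19 − 1 = 18.
φ(23) = 23 − 1 = 22.
Since φ is multiplicative, φ(54625) = 100 · 18 · 22 = 39600.

39600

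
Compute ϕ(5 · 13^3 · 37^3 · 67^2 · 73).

127287314998272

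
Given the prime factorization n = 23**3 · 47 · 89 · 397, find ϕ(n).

18655807104

φ(23^3) = 23^3 − 23^2 = 12167 − 529 = 11638.
φ(47) = 47 − 1 = 46.
φ(89) = 89 − 1 = 88.
φ(397) = 397 − 1 = 396.
Multiply: 11638 · 46 · 88 · 396 = 18655807104.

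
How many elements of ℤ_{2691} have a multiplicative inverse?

2691 = 3^2 · 13 · 23.
φ(3^2) = 3^1·(3−1) = 3·2 = 6.
φ(13) = 13 − 1 = 12.
φ(23) = 23 − 1 = 22.
φ(2691) = 6 × 12 × 22 = 1584.

1584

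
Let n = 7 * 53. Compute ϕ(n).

φ(371) = 371 · (1 − 1/7) · (1 − 1/53)
       = 371 · 312/371 = 312.

312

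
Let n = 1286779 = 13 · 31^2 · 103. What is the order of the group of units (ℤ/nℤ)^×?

1138320

φ(1286779) = 1286779 · (1 − 1/13) · (1 − 1/31) · (1 − 1/103)
       = 1286779 · 36720/41509 = 1138320.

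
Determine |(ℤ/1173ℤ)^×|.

704

Prime factorization: 1173 = 3 × 17 × 23.
φ(3) = 3 − 1 = 2.
φ(17) = 17 − 1 = 16.
φ(23) = 23 − 1 = 22.
Since φ is multiplicative, φ(1173) = 2 · 16 · 22 = 704.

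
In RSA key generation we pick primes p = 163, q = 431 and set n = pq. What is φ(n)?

φ(163) = 163 − 1 = 162.
φ(431) = 431 − 1 = 430.
Since φ is multiplicative, φ(70253) = 162 · 430 = 69660.

69660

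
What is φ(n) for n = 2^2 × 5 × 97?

768

φ(2^2) = 2^1·(2−1) = 2·1 = 2.
φ(5) = 5 − 1 = 4.
φ(97) = 97 − 1 = 96.
Since φ is multiplicative, φ(1940) = 2 · 4 · 96 = 768.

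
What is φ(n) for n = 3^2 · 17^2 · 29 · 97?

4386816

φ(7316613) = 7316613 · (1 − 1/3) · (1 − 1/17) · (1 − 1/29) · (1 − 1/97)
       = 7316613 · 86016/143463 = 4386816.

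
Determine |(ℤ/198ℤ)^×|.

60

First factor: 198 = 2 · 3**2 · 11.
φ(198) = 198 · (1 − 1/2) · (1 − 1/3) · (1 − 1/11)
       = 198 · 20/66 = 60.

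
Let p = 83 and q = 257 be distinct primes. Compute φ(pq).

φ(21331) = 21331 · (1 − 1/83) · (1 − 1/257)
       = 21331 · 20992/21331 = 20992.

20992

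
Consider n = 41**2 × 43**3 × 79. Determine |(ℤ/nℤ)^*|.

φ(10558450093) = 10558450093 · (1 − 1/41) · (1 − 1/43) · (1 − 1/79)
       = 10558450093 · 131040/139277 = 9934011360.

9934011360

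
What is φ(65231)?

Factor 65231: 65231 = 37 · 41 · 43.
φ(37) = 37 − 1 = 36.
φ(41) = 41 − 1 = 40.
φ(43) = 43 − 1 = 42.
Multiply: 36 · 40 · 42 = 60480.

60480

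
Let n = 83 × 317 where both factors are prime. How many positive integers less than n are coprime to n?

25912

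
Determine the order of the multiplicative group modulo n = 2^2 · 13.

24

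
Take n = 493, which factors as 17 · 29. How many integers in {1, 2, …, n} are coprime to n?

448

φ(17) = 17 − 1 = 16.
φ(29) = 29 − 1 = 28.
Multiply: 16 · 28 = 448.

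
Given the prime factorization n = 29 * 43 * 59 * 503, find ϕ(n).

34240416

φ(37007219) = 37007219 · (1 − 1/29) · (1 − 1/43) · (1 − 1/59) · (1 − 1/503)
       = 37007219 · 34240416/37007219 = 34240416.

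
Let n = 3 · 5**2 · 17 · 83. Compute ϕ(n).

φ(105825) = 105825 · (1 − 1/3) · (1 − 1/5) · (1 − 1/17) · (1 − 1/83)
       = 105825 · 10496/21165 = 52480.

52480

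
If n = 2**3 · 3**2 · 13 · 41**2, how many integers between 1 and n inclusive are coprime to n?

472320

φ(1573416) = 1573416 · (1 − 1/2) · (1 − 1/3) · (1 − 1/13) · (1 − 1/41)
       = 1573416 · 960/3198 = 472320.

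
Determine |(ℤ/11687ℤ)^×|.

10080

Factor 11687: 11687 = 13 · 29 · 31.
φ(13) = 13 − 1 = 12.
φ(29) = 29 − 1 = 28.
φ(31) = 31 − 1 = 30.
φ(11687) = 12 × 28 × 30 = 10080.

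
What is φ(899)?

840

Factor 899: 899 = 29 × 31.
φ(29) = 29 − 1 = 28.
φ(31) = 31 − 1 = 30.
Multiply: 28 · 30 = 840.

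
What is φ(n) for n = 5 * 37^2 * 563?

φ(3853735) = 3853735 · (1 − 1/5) · (1 − 1/37) · (1 − 1/563)
       = 3853735 · 80928/104155 = 2994336.

2994336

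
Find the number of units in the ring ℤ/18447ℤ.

Prime factorization: 18447 = 3 · 11 · 13 · 43.
φ(18447) = 18447 · (1 − 1/3) · (1 − 1/11) · (1 − 1/13) · (1 − 1/43)
       = 18447 · 10080/18447 = 10080.

10080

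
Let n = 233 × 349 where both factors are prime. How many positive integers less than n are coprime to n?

φ(pq) = (p−1)(q−1) = 232 · 348 = 80736.

80736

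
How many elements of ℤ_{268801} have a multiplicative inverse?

Factor 268801: 268801 = 13 · 23 · 29 · 31.
φ(268801) = 268801 · (1 − 1/13) · (1 − 1/23) · (1 − 1/29) · (1 − 1/31)
       = 268801 · 221760/268801 = 221760.

221760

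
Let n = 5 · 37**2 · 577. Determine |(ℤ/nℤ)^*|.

3068928

φ(3949565) = 3949565 · (1 − 1/5) · (1 − 1/37) · (1 − 1/577)
       = 3949565 · 82944/106745 = 3068928.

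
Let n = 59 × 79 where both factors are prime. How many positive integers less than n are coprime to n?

4524

φ(pq) = (p−1)(q−1) = 58 · 78 = 4524.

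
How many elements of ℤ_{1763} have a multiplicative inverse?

1680

Prime factorization: 1763 = 41 · 43.
φ(1763) = 1763 · (1 − 1/41) · (1 − 1/43)
       = 1763 · 1680/1763 = 1680.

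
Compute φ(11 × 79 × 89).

φ(77341) = 77341 · (1 − 1/11) · (1 − 1/79) · (1 − 1/89)
       = 77341 · 68640/77341 = 68640.

68640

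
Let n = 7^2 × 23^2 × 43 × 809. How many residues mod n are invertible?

φ(7^2) = 7^1·(7−1) = 7·6 = 42.
φ(23^2) = 23^2 − 23^1 = 529 − 23 = 506.
φ(43) = 43 − 1 = 42.
φ(809) = 809 − 1 = 808.
φ(901713827) = 42 × 506 × 42 × 808 = 721207872.

721207872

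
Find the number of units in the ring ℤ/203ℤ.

168

203 = 7 · 29.
φ(203) = 203 · (1 − 1/7) · (1 − 1/29)
       = 203 · 168/203 = 168.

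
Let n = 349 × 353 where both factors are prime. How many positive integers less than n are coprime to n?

For distinct primes, φ(pq) = (p−1)(q−1) = 348 × 352 = 122496.

122496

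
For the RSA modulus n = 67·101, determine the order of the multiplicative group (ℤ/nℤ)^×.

φ(pq) = (p−1)(q−1) = 66 · 100 = 6600.

6600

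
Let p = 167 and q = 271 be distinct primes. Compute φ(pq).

44820

φ(pq) = (p−1)(q−1) = 166 · 270 = 44820.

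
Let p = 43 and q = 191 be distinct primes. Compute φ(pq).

φ(pq) = (p−1)(q−1) = 42 · 190 = 7980.

7980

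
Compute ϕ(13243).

11520

First factor: 13243 = 17 · 19 · 41.
φ(17) = 17 − 1 = 16.
φ(19) = 19 − 1 = 18.
φ(41) = 41 − 1 = 40.
Since φ is multiplicative, φ(13243) = 16 · 18 · 40 = 11520.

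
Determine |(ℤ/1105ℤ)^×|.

768

Factor 1105: 1105 = 5 · 13 · 17.
φ(5) = 5 − 1 = 4.
φ(13) = 13 − 1 = 12.
φ(17) = 17 − 1 = 16.
φ(1105) = 4 × 12 × 16 = 768.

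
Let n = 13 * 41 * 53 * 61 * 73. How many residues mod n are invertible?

φ(125792797) = 125792797 · (1 − 1/13) · (1 − 1/41) · (1 − 1/53) · (1 − 1/61) · (1 − 1/73)
       = 125792797 · 107827200/125792797 = 107827200.

107827200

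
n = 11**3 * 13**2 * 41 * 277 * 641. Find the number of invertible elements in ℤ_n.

φ(1637519254943) = 1637519254943 · (1 − 1/11) · (1 − 1/13) · (1 − 1/41) · (1 − 1/277) · (1 − 1/641)
       = 1637519254943 · 847872000/1041016691 = 1333702656000.

1333702656000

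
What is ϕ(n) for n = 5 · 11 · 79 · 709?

φ(5) = 5 − 1 = 4.
φ(11) = 11 − 1 = 10.
φ(79) = 79 − 1 = 78.
φ(709) = 709 − 1 = 708.
Since φ is multiplicative, φ(3080605) = 4 · 10 · 78 · 708 = 2208960.

2208960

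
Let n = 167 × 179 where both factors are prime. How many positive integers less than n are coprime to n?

29548

φ(167) = 167 − 1 = 166.
φ(179) = 179 − 1 = 178.
Since φ is multiplicative, φ(29893) = 166 · 178 = 29548.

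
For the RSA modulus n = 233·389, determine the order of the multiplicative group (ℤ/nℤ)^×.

90016

For distinct primes, φ(pq) = (p−1)(q−1) = 232 × 388 = 90016.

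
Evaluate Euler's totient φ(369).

Factor 369: 369 = 3^2 · 41.
φ(369) = 369 · (1 − 1/3) · (1 − 1/41)
       = 369 · 80/123 = 240.

240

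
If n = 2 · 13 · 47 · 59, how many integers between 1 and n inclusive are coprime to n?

φ(2) = 2 − 1 = 1.
φ(13) = 13 − 1 = 12.
φ(47) = 47 − 1 = 46.
φ(59) = 59 − 1 = 58.
Since φ is multiplicative, φ(72098) = 1 · 12 · 46 · 58 = 32016.

32016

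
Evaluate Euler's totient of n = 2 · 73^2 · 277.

φ(2952266) = 2952266 · (1 − 1/2) · (1 − 1/73) · (1 − 1/277)
       = 2952266 · 19872/40442 = 1450656.

1450656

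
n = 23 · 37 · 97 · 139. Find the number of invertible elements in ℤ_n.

10492416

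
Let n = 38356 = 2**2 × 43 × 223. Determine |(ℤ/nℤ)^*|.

18648

φ(2^2) = 2^1·(2−1) = 2·1 = 2.
φ(43) = 43 − 1 = 42.
φ(223) = 223 − 1 = 222.
Since φ is multiplicative, φ(38356) = 2 · 42 · 222 = 18648.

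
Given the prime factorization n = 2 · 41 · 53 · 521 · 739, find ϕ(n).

φ(2) = 2 − 1 = 1.
φ(41) = 41 − 1 = 40.
φ(53) = 53 − 1 = 52.
φ(521) = 521 − 1 = 520.
φ(739) = 739 − 1 = 738.
Since φ is multiplicative, φ(1673292574) = 1 · 40 · 52 · 520 · 738 = 798220800.

798220800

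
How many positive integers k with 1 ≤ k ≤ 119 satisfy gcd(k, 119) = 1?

Factor 119: 119 = 7 * 17.
φ(119) = 119 · (1 − 1/7) · (1 − 1/17)
       = 119 · 96/119 = 96.

96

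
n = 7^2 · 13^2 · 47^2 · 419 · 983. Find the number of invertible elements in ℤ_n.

5814566581824

φ(7^2) = 7^2 − 7^1 = 49 − 7 = 42.
φ(13^2) = 13^1·(13−1) = 13·12 = 156.
φ(47^2) = 47^1·(47−1) = 47·46 = 2162.
φ(419) = 419 − 1 = 418.
φ(983) = 983 − 1 = 982.
φ(7534354342333) = 42 × 156 × 2162 × 418 × 982 = 5814566581824.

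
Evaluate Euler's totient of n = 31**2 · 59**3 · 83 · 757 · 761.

8846351784748800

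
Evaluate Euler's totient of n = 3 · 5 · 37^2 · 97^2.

φ(3) = 3 − 1 = 2.
φ(5) = 5 − 1 = 4.
φ(37^2) = 37^2 − 37^1 = 1369 − 37 = 1332.
φ(97^2) = 97^1·(97−1) = 97·96 = 9312.
Since φ is multiplicative, φ(193213815) = 2 · 4 · 1332 · 9312 = 99228672.

99228672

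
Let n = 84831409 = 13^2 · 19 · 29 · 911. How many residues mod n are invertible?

71547840

φ(13^2) = 13^2 − 13^1 = 169 − 13 = 156.
φ(19) = 19 − 1 = 18.
φ(29) = 29 − 1 = 28.
φ(911) = 911 − 1 = 910.
φ(84831409) = 156 × 18 × 28 × 910 = 71547840.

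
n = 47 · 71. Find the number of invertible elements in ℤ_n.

3220

φ(3337) = 3337 · (1 − 1/47) · (1 − 1/71)
       = 3337 · 3220/3337 = 3220.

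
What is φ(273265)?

First factor: 273265 = 5 * 31 * 41 * 43.
φ(273265) = 273265 · (1 − 1/5) · (1 − 1/31) · (1 − 1/41) · (1 − 1/43)
       = 273265 · 201600/273265 = 201600.

201600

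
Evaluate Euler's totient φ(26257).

19800

Factor 26257: 26257 = 7 * 11**2 * 31.
φ(7) = 7 − 1 = 6.
φ(11^2) = 11^1·(11−1) = 11·10 = 110.
φ(31) = 31 − 1 = 30.
φ(26257) = 6 × 110 × 30 = 19800.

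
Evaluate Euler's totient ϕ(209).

180

209 = 11 · 19.
φ(209) = 209 · (1 − 1/11) · (1 − 1/19)
       = 209 · 180/209 = 180.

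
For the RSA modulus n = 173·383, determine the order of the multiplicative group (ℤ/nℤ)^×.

65704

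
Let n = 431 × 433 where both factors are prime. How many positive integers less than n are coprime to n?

185760

φ(186623) = 186623 · (1 − 1/431) · (1 − 1/433)
       = 186623 · 185760/186623 = 185760.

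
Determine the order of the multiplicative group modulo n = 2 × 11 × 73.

720

φ(2) = 2 − 1 = 1.
φ(11) = 11 − 1 = 10.
φ(73) = 73 − 1 = 72.
φ(1606) = 1 × 10 × 72 = 720.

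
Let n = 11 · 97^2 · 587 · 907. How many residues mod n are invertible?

49438897920

φ(55103799091) = 55103799091 · (1 − 1/11) · (1 − 1/97) · (1 − 1/587) · (1 − 1/907)
       = 55103799091 · 509679360/568080403 = 49438897920.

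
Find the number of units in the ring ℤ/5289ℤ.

Prime factorization: 5289 = 3 * 41 * 43.
φ(3) = 3 − 1 = 2.
φ(41) = 41 − 1 = 40.
φ(43) = 43 − 1 = 42.
Multiply: 2 · 40 · 42 = 3360.

3360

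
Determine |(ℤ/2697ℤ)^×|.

Prime factorization: 2697 = 3 × 29 × 31.
φ(2697) = 2697 · (1 − 1/3) · (1 − 1/29) · (1 − 1/31)
       = 2697 · 1680/2697 = 1680.

1680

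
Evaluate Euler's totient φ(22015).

First factor: 22015 = 5 * 7 * 17 * 37.
φ(5) = 5 − 1 = 4.
φ(7) = 7 − 1 = 6.
φ(17) = 17 − 1 = 16.
φ(37) = 37 − 1 = 36.
φ(22015) = 4 × 6 × 16 × 36 = 13824.

13824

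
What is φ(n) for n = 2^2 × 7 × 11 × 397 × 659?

φ(2^2) = 2^2 − 2^1 = 4 − 2 = 2.
φ(7) = 7 − 1 = 6.
φ(11) = 11 − 1 = 10.
φ(397) = 397 − 1 = 396.
φ(659) = 659 − 1 = 658.
Multiply: 2 · 6 · 10 · 396 · 658 = 31268160.

31268160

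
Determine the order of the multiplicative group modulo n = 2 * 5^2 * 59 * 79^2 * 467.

φ(2) = 2 − 1 = 1.
φ(5^2) = 5^1·(5−1) = 5·4 = 20.
φ(59) = 59 − 1 = 58.
φ(79^2) = 79^1·(79−1) = 79·78 = 6162.
φ(467) = 467 − 1 = 466.
Multiply: 1 · 20 · 58 · 6162 · 466 = 3330930720.

3330930720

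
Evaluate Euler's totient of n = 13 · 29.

336

φ(13) = 13 − 1 = 12.
φ(29) = 29 − 1 = 28.
Multiply: 12 · 28 = 336.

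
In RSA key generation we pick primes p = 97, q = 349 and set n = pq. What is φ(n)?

φ(97) = 97 − 1 = 96.
φ(349) = 349 − 1 = 348.
Multiply: 96 · 348 = 33408.

33408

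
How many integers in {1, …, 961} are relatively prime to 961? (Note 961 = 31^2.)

930

φ(961) = 961 · (1 − 1/31)
       = 961 · 30/31 = 930.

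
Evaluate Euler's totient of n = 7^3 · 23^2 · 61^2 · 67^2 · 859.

2065784234754240

φ(2603467924050637) = 2603467924050637 · (1 − 1/7) · (1 − 1/23) · (1 − 1/61) · (1 − 1/67) · (1 − 1/859)
       = 2603467924050637 · 448493760/565228013 = 2065784234754240.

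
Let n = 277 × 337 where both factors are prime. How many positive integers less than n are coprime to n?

92736

For distinct primes, φ(pq) = (p−1)(q−1) = 276 × 336 = 92736.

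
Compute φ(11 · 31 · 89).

26400

φ(30349) = 30349 · (1 − 1/11) · (1 − 1/31) · (1 − 1/89)
       = 30349 · 26400/30349 = 26400.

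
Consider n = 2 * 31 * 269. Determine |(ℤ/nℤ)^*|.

φ(16678) = 16678 · (1 − 1/2) · (1 − 1/31) · (1 − 1/269)
       = 16678 · 8040/16678 = 8040.

8040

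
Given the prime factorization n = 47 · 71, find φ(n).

φ(3337) = 3337 · (1 − 1/47) · (1 − 1/71)
       = 3337 · 3220/3337 = 3220.

3220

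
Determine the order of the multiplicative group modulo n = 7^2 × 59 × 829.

φ(2396639) = 2396639 · (1 − 1/7) · (1 − 1/59) · (1 − 1/829)
       = 2396639 · 288144/342377 = 2017008.

2017008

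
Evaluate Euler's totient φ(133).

133 = 7 · 19.
φ(7) = 7 − 1 = 6.
φ(19) = 19 − 1 = 18.
Since φ is multiplicative, φ(133) = 6 · 18 = 108.

108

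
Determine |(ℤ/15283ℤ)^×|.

15283 = 17 · 29 · 31.
φ(15283) = 15283 · (1 − 1/17) · (1 − 1/29) · (1 − 1/31)
       = 15283 · 13440/15283 = 13440.

13440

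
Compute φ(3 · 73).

144

φ(219) = 219 · (1 − 1/3) · (1 − 1/73)
       = 219 · 144/219 = 144.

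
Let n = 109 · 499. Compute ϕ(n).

φ(54391) = 54391 · (1 − 1/109) · (1 − 1/499)
       = 54391 · 53784/54391 = 53784.

53784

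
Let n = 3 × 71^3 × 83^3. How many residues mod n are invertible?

398671114520

φ(613946570871) = 613946570871 · (1 − 1/3) · (1 − 1/71) · (1 − 1/83)
       = 613946570871 · 11480/17679 = 398671114520.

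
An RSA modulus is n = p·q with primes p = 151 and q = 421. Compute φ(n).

63000

φ(pq) = (p−1)(q−1) = 150 · 420 = 63000.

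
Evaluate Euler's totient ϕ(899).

840

First factor: 899 = 29 × 31.
φ(29) = 29 − 1 = 28.
φ(31) = 31 − 1 = 30.
Since φ is multiplicative, φ(899) = 28 · 30 = 840.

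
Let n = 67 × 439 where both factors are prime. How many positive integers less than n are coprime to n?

28908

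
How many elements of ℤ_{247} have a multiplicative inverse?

First factor: 247 = 13 * 19.
φ(13) = 13 − 1 = 12.
φ(19) = 19 − 1 = 18.
φ(247) = 12 × 18 = 216.

216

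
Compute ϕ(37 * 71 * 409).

1028160

φ(37) = 37 − 1 = 36.
φ(71) = 71 − 1 = 70.
φ(409) = 409 − 1 = 408.
Since φ is multiplicative, φ(1074443) = 36 · 70 · 408 = 1028160.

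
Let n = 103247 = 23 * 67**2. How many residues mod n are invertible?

97284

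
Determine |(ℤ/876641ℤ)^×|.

762048

876641 = 19 × 29 × 37 × 43.
φ(19) = 19 − 1 = 18.
φ(29) = 29 − 1 = 28.
φ(37) = 37 − 1 = 36.
φ(43) = 43 − 1 = 42.
Multiply: 18 · 28 · 36 · 42 = 762048.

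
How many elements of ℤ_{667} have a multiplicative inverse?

Prime factorization: 667 = 23 × 29.
φ(23) = 23 − 1 = 22.
φ(29) = 29 − 1 = 28.
φ(667) = 22 × 28 = 616.

616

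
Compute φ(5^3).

φ(125) = 125 · (1 − 1/5)
       = 125 · 4/5 = 100.

100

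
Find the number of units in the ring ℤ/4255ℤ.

4255 = 5 · 23 · 37.
φ(4255) = 4255 · (1 − 1/5) · (1 − 1/23) · (1 − 1/37)
       = 4255 · 3168/4255 = 3168.

3168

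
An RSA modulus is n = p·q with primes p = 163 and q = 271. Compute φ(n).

For distinct primes, φ(pq) = (p−1)(q−1) = 162 × 270 = 43740.

43740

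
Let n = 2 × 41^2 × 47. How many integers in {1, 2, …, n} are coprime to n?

75440

φ(2) = 2 − 1 = 1.
φ(41^2) = 41^2 − 41^1 = 1681 − 41 = 1640.
φ(47) = 47 − 1 = 46.
Since φ is multiplicative, φ(158014) = 1 · 1640 · 46 = 75440.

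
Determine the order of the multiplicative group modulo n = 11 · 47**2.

φ(11) = 11 − 1 = 10.
φ(47^2) = 47^2 − 47^1 = 2209 − 47 = 2162.
φ(24299) = 10 × 2162 = 21620.

21620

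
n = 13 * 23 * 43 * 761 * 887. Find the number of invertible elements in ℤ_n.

φ(8678564999) = 8678564999 · (1 − 1/13) · (1 − 1/23) · (1 − 1/43) · (1 − 1/761) · (1 − 1/887)
       = 8678564999 · 7466215680/8678564999 = 7466215680.

7466215680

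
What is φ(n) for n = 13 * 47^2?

φ(13) = 13 − 1 = 12.
φ(47^2) = 47^1·(47−1) = 47·46 = 2162.
Since φ is multiplicative, φ(28717) = 12 · 2162 = 25944.

25944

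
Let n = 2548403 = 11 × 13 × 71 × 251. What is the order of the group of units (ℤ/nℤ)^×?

2100000

φ(2548403) = 2548403 · (1 − 1/11) · (1 − 1/13) · (1 − 1/71) · (1 − 1/251)
       = 2548403 · 2100000/2548403 = 2100000.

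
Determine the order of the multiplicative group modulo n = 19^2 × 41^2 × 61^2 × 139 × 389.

109916236915200

φ(19^2) = 19^1·(19−1) = 19·18 = 342.
φ(41^2) = 41^2 − 41^1 = 1681 − 41 = 1640.
φ(61^2) = 61^1·(61−1) = 61·60 = 3660.
φ(139) = 139 − 1 = 138.
φ(389) = 389 − 1 = 388.
φ(122095311424631) = 342 × 1640 × 3660 × 138 × 388 = 109916236915200.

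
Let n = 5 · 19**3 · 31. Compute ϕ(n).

φ(5) = 5 − 1 = 4.
φ(19^3) = 19^3 − 19^2 = 6859 − 361 = 6498.
φ(31) = 31 − 1 = 30.
φ(1063145) = 4 × 6498 × 30 = 779760.

779760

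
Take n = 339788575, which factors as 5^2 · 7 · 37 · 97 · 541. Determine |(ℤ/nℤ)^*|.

223948800

φ(339788575) = 339788575 · (1 − 1/5) · (1 − 1/7) · (1 − 1/37) · (1 − 1/97) · (1 − 1/541)
       = 339788575 · 44789760/67957715 = 223948800.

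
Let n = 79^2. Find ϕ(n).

6162

φ(6241) = 6241 · (1 − 1/79)
       = 6241 · 78/79 = 6162.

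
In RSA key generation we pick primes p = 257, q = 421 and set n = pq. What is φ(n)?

φ(n) = (p − 1)(q − 1) = (257−1)(421−1) = 256·420 = 107520.

107520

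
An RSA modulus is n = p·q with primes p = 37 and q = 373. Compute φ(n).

13392

φ(37) = 37 − 1 = 36.
φ(373) = 373 − 1 = 372.
φ(13801) = 36 × 372 = 13392.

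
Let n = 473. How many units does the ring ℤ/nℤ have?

Factor 473: 473 = 11 · 43.
φ(11) = 11 − 1 = 10.
φ(43) = 43 − 1 = 42.
φ(473) = 10 × 42 = 420.

420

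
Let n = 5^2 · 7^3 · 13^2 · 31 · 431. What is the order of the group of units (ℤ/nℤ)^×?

11832912000

φ(5^2) = 5^2 − 5^1 = 25 − 5 = 20.
φ(7^3) = 7^2·(7−1) = 49·6 = 294.
φ(13^2) = 13^1·(13−1) = 13·12 = 156.
φ(31) = 31 − 1 = 30.
φ(431) = 431 − 1 = 430.
Since φ is multiplicative, φ(19362427175) = 20 · 294 · 156 · 30 · 430 = 11832912000.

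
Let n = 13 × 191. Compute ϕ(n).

2280

φ(13) = 13 − 1 = 12.
φ(191) = 191 − 1 = 190.
Since φ is multiplicative, φ(2483) = 12 · 190 = 2280.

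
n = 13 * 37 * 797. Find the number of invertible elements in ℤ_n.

343872

φ(383357) = 383357 · (1 − 1/13) · (1 − 1/37) · (1 − 1/797)
       = 383357 · 343872/383357 = 343872.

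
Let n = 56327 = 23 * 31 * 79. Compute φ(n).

51480

φ(56327) = 56327 · (1 − 1/23) · (1 − 1/31) · (1 − 1/79)
       = 56327 · 51480/56327 = 51480.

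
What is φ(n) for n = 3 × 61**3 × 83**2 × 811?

2461602247200

φ(3804414241197) = 3804414241197 · (1 − 1/3) · (1 − 1/61) · (1 − 1/83) · (1 − 1/811)
       = 3804414241197 · 7970400/12318279 = 2461602247200.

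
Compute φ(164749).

Prime factorization: 164749 = 13 × 19 × 23 × 29.
φ(13) = 13 − 1 = 12.
φ(19) = 19 − 1 = 18.
φ(23) = 23 − 1 = 22.
φ(29) = 29 − 1 = 28.
φ(164749) = 12 × 18 × 22 × 28 = 133056.

133056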